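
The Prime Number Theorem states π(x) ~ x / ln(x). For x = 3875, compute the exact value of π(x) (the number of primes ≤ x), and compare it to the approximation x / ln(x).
π(3875) = 536;  x/ln(x) ≈ 469.00;  relative error ≈ 12.50%.

Directly count primes up to 3875: π(3875) = 536. The PNT approximation gives 3875/ln(3875) ≈ 3875/8.26230 ≈ 469.00. Relative error (π(x) − x/ln(x)) / π(x) ≈ 12.50%; the approximation is known to undercount slightly (Li(x) is a better estimate).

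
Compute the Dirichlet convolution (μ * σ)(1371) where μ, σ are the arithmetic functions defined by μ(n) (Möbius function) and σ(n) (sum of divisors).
(μ * σ)(1371) = 1371

Divisors of 1371: [1, 3, 457, 1371]. For each d | 1371:
  d = 1: μ(1) · σ(1371/1) = 1 · 1832 = 1832
  d = 3: μ(3) · σ(1371/3) = -1 · 458 = -458
  d = 457: μ(457) · σ(1371/457) = -1 · 4 = -4
  d = 1371: μ(1371) · σ(1371/1371) = 1 · 1 = 1
Summing: (μ * σ)(1371) = 1832 + -458 + -4 + 1 = 1371.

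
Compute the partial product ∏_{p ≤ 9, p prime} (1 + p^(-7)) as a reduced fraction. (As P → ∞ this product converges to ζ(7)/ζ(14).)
∏ = 31528037707363/31268898281250

The primes p ≤ 9 are [2, 3, 5, 7]. For each, (1 + 1/p^7) = (p^7 + 1)/p^7. Multiplying these fractions over p ∈ [2, 3, 5, 7] gives 31528037707363/31268898281250. (In the limit P → ∞ this tends to ζ(7)/ζ(14).)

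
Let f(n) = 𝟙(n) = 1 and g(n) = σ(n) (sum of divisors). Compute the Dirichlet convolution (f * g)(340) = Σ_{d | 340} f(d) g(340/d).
(𝟙 * σ)(340) = 1463

Divisors of 340: [1, 2, 4, 5, 10, 17, 20, 34, 68, 85, 170, 340]. For each d | 340:
  d = 1: 𝟙(1) · σ(340/1) = 1 · 756 = 756
  d = 2: 𝟙(2) · σ(340/2) = 1 · 324 = 324
  d = 4: 𝟙(4) · σ(340/4) = 1 · 108 = 108
  d = 5: 𝟙(5) · σ(340/5) = 1 · 126 = 126
  d = 10: 𝟙(10) · σ(340/10) = 1 · 54 = 54
  d = 17: 𝟙(17) · σ(340/17) = 1 · 42 = 42
  d = 20: 𝟙(20) · σ(340/20) = 1 · 18 = 18
  d = 34: 𝟙(34) · σ(340/34) = 1 · 18 = 18
  d = 68: 𝟙(68) · σ(340/68) = 1 · 6 = 6
  d = 85: 𝟙(85) · σ(340/85) = 1 · 7 = 7
  d = 170: 𝟙(170) · σ(340/170) = 1 · 3 = 3
  d = 340: 𝟙(340) · σ(340/340) = 1 · 1 = 1
Summing: (𝟙 * σ)(340) = 756 + 324 + 108 + 126 + 54 + 42 + 18 + 18 + 6 + 7 + 3 + 1 = 1463.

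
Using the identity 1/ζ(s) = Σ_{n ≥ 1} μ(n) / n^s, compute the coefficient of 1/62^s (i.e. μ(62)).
μ(62) = 1

Factor n = 62 = 2 · 31. μ(n) = 0 if any exponent ≥ 2 (not squarefree); otherwise μ(n) = (−1)^{ω(n)} where ω(n) is the number of distinct prime factors. Applying: μ(62) = 1.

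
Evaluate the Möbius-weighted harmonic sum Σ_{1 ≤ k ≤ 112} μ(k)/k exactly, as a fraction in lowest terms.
Σ μ(k)/k = -678316192822146162262092815134314936522301/39962142402550705168325165981723972810713890

Values of μ(k) for 1 ≤ k ≤ 112: μ(1) = 1, μ(2) = -1, μ(3) = -1, μ(5) = -1, μ(6) = 1, μ(7) = -1, μ(10) = 1, μ(11) = -1, μ(13) = -1, μ(14) = 1, μ(15) = 1, μ(17) = -1, μ(19) = -1, μ(21) = 1, μ(22) = 1, μ(23) = -1, μ(26) = 1, μ(29) = -1, μ(30) = -1, μ(31) = -1, μ(33) = 1, μ(34) = 1, μ(35) = 1, μ(37) = -1, μ(38) = 1, μ(39) = 1, μ(41) = -1, μ(42) = -1, μ(43) = -1, μ(46) = 1, μ(47) = -1, μ(51) = 1, μ(53) = -1, μ(55) = 1, μ(57) = 1, μ(58) = 1, μ(59) = -1, μ(61) = -1, μ(62) = 1, μ(65) = 1, μ(66) = -1, μ(67) = -1, μ(69) = 1, μ(70) = -1, μ(71) = -1, μ(73) = -1, μ(74) = 1, μ(77) = 1, μ(78) = -1, μ(79) = -1, μ(82) = 1, μ(83) = -1, μ(85) = 1, μ(86) = 1, μ(87) = 1, μ(89) = -1, μ(91) = 1, μ(93) = 1, μ(94) = 1, μ(95) = 1, μ(97) = -1, μ(101) = -1, μ(102) = -1, μ(103) = -1, μ(105) = -1, μ(106) = 1, μ(107) = -1, μ(109) = -1, μ(110) = -1, μ(111) = 1, with μ = 0 on non-squarefree integers. Summing μ(k)/k for k where μ(k) ≠ 0 gives -678316192822146162262092815134314936522301/39962142402550705168325165981723972810713890 ≈ -0.0170. (PNT ⟺ this sum → 0 as n → ∞.)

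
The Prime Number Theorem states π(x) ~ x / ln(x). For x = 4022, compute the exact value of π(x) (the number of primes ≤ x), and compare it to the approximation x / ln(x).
π(4022) = 556;  x/ln(x) ≈ 484.61;  relative error ≈ 12.84%.

Directly count primes up to 4022: π(4022) = 556. The PNT approximation gives 4022/ln(4022) ≈ 4022/8.29953 ≈ 484.61. Relative error (π(x) − x/ln(x)) / π(x) ≈ 12.84%; the approximation is known to undercount slightly (Li(x) is a better estimate).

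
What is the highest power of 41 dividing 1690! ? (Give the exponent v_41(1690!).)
v_41(1690!) = 42

Legendre's formula: v_p(n!) = Σ_{k ≥ 1} ⌊n / p^k⌋. For p = 41, n = 1690, the terms are:
  ⌊1690/41^1⌋ = ⌊1690/41⌋ = 41
  ⌊1690/41^2⌋ = ⌊1690/1681⌋ = 1
(the next term ⌊1690/41^3⌋ = 0, terminating the sum). Summing: v_41(1690!) = 41 + 1 = 42.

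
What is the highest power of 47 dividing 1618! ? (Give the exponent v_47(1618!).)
v_47(1618!) = 34

Legendre's formula: v_p(n!) = Σ_{k ≥ 1} ⌊n / p^k⌋. For p = 47, n = 1618, the terms are:
  ⌊1618/47^1⌋ = ⌊1618/47⌋ = 34
(the next term ⌊1618/47^2⌋ = 0, terminating the sum). Summing: v_47(1618!) = 34 = 34.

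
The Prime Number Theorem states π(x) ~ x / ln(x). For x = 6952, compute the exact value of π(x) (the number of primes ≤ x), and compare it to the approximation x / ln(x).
π(6952) = 892;  x/ln(x) ≈ 785.82;  relative error ≈ 11.90%.

Directly count primes up to 6952: π(6952) = 892. The PNT approximation gives 6952/ln(6952) ≈ 6952/8.84678 ≈ 785.82. Relative error (π(x) − x/ln(x)) / π(x) ≈ 11.90%; the approximation is known to undercount slightly (Li(x) is a better estimate).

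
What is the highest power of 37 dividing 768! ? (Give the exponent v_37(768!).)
v_37(768!) = 20

Legendre's formula: v_p(n!) = Σ_{k ≥ 1} ⌊n / p^k⌋. For p = 37, n = 768, the terms are:
  ⌊768/37^1⌋ = ⌊768/37⌋ = 20
(the next term ⌊768/37^2⌋ = 0, terminating the sum). Summing: v_37(768!) = 20 = 20.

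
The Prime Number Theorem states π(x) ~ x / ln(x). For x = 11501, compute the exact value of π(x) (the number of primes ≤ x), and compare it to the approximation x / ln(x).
π(11501) = 1387;  x/ln(x) ≈ 1230.03;  relative error ≈ 11.32%.

Directly count primes up to 11501: π(11501) = 1387. The PNT approximation gives 11501/ln(11501) ≈ 11501/9.35019 ≈ 1230.03. Relative error (π(x) − x/ln(x)) / π(x) ≈ 11.32%; the approximation is known to undercount slightly (Li(x) is a better estimate).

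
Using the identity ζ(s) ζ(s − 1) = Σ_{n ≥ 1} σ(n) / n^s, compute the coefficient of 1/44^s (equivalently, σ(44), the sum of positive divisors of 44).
σ(44) = 84

In the product (Σ m^0/m^s)(Σ k / k^s) = Σ (Σ_{d | n} d) / n^s, the coefficient of 1/n^s is σ(n) = Σ_{d | n} d. For n = 44, divisors are [1, 2, 4, 11, 22, 44]; summing: σ(44) = 84.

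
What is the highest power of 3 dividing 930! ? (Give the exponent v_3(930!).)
v_3(930!) = 462

Legendre's formula: v_p(n!) = Σ_{k ≥ 1} ⌊n / p^k⌋. For p = 3, n = 930, the terms are:
  ⌊930/3^1⌋ = ⌊930/3⌋ = 310
  ⌊930/3^2⌋ = ⌊930/9⌋ = 103
  ⌊930/3^3⌋ = ⌊930/27⌋ = 34
  ⌊930/3^4⌋ = ⌊930/81⌋ = 11
  ⌊930/3^5⌋ = ⌊930/243⌋ = 3
  ⌊930/3^6⌋ = ⌊930/729⌋ = 1
(the next term ⌊930/3^7⌋ = 0, terminating the sum). Summing: v_3(930!) = 310 + 103 + 34 + 11 + 3 + 1 = 462.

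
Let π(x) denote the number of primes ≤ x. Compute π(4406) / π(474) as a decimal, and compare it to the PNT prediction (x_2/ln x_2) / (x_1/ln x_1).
π(4406)/π(474) = 599/91 ≈ 6.5824;  PNT prediction ≈ 6.8255.

π(474) = 91 and π(4406) = 599, so π(4406)/π(474) ≈ 6.5824. The PNT-predicted ratio is (4406/ln(4406)) / (474/ln(474)) ≈ 6.8255. The two agree to within a few percent, as expected.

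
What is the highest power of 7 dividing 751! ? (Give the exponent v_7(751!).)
v_7(751!) = 124

Legendre's formula: v_p(n!) = Σ_{k ≥ 1} ⌊n / p^k⌋. For p = 7, n = 751, the terms are:
  ⌊751/7^1⌋ = ⌊751/7⌋ = 107
  ⌊751/7^2⌋ = ⌊751/49⌋ = 15
  ⌊751/7^3⌋ = ⌊751/343⌋ = 2
(the next term ⌊751/7^4⌋ = 0, terminating the sum). Summing: v_7(751!) = 107 + 15 + 2 = 124.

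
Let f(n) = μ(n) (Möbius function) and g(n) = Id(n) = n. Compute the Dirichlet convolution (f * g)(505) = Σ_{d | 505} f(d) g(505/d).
(μ * Id)(505) = 400

Divisors of 505: [1, 5, 101, 505]. For each d | 505:
  d = 1: μ(1) · Id(505/1) = 1 · 505 = 505
  d = 5: μ(5) · Id(505/5) = -1 · 101 = -101
  d = 101: μ(101) · Id(505/101) = -1 · 5 = -5
  d = 505: μ(505) · Id(505/505) = 1 · 1 = 1
Summing: (μ * Id)(505) = 505 + -101 + -5 + 1 = 400.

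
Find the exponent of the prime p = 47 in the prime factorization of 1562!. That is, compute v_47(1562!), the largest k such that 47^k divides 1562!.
v_47(1562!) = 33

Legendre's formula: v_p(n!) = Σ_{k ≥ 1} ⌊n / p^k⌋. For p = 47, n = 1562, the terms are:
  ⌊1562/47^1⌋ = ⌊1562/47⌋ = 33
(the next term ⌊1562/47^2⌋ = 0, terminating the sum). Summing: v_47(1562!) = 33 = 33.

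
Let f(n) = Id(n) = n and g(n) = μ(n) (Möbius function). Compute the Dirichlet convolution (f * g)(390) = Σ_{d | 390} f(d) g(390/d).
(Id * μ)(390) = 96

Divisors of 390: [1, 2, 3, 5, 6, 10, 13, 15, 26, 30, 39, 65, 78, 130, 195, 390]. For each d | 390:
  d = 1: Id(1) · μ(390/1) = 1 · 1 = 1
  d = 2: Id(2) · μ(390/2) = 2 · -1 = -2
  d = 3: Id(3) · μ(390/3) = 3 · -1 = -3
  d = 5: Id(5) · μ(390/5) = 5 · -1 = -5
  d = 6: Id(6) · μ(390/6) = 6 · 1 = 6
  d = 10: Id(10) · μ(390/10) = 10 · 1 = 10
  d = 13: Id(13) · μ(390/13) = 13 · -1 = -13
  d = 15: Id(15) · μ(390/15) = 15 · 1 = 15
  d = 26: Id(26) · μ(390/26) = 26 · 1 = 26
  d = 30: Id(30) · μ(390/30) = 30 · -1 = -30
  d = 39: Id(39) · μ(390/39) = 39 · 1 = 39
  d = 65: Id(65) · μ(390/65) = 65 · 1 = 65
  d = 78: Id(78) · μ(390/78) = 78 · -1 = -78
  d = 130: Id(130) · μ(390/130) = 130 · -1 = -130
  d = 195: Id(195) · μ(390/195) = 195 · -1 = -195
  d = 390: Id(390) · μ(390/390) = 390 · 1 = 390
Summing: (Id * μ)(390) = 1 + -2 + -3 + -5 + 6 + 10 + -13 + 15 + 26 + -30 + 39 + 65 + -78 + -130 + -195 + 390 = 96.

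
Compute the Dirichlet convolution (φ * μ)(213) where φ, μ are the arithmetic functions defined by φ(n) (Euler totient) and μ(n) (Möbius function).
(φ * μ)(213) = 69

Divisors of 213: [1, 3, 71, 213]. For each d | 213:
  d = 1: φ(1) · μ(213/1) = 1 · 1 = 1
  d = 3: φ(3) · μ(213/3) = 2 · -1 = -2
  d = 71: φ(71) · μ(213/71) = 70 · -1 = -70
  d = 213: φ(213) · μ(213/213) = 140 · 1 = 140
Summing: (φ * μ)(213) = 1 + -2 + -70 + 140 = 69.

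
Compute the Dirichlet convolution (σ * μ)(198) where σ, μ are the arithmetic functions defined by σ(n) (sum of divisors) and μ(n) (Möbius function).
(σ * μ)(198) = 198

Divisors of 198: [1, 2, 3, 6, 9, 11, 18, 22, 33, 66, 99, 198]. For each d | 198:
  d = 1: σ(1) · μ(198/1) = 1 · 0 = 0
  d = 2: σ(2) · μ(198/2) = 3 · 0 = 0
  d = 3: σ(3) · μ(198/3) = 4 · -1 = -4
  d = 6: σ(6) · μ(198/6) = 12 · 1 = 12
  d = 9: σ(9) · μ(198/9) = 13 · 1 = 13
  d = 11: σ(11) · μ(198/11) = 12 · 0 = 0
  d = 18: σ(18) · μ(198/18) = 39 · -1 = -39
  d = 22: σ(22) · μ(198/22) = 36 · 0 = 0
  d = 33: σ(33) · μ(198/33) = 48 · 1 = 48
  d = 66: σ(66) · μ(198/66) = 144 · -1 = -144
  d = 99: σ(99) · μ(198/99) = 156 · -1 = -156
  d = 198: σ(198) · μ(198/198) = 468 · 1 = 468
Summing: (σ * μ)(198) = 0 + 0 + -4 + 12 + 13 + 0 + -39 + 0 + 48 + -144 + -156 + 468 = 198.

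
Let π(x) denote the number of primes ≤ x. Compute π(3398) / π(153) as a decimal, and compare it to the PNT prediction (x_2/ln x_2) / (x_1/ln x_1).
π(3398)/π(153) = 478/36 ≈ 13.2778;  PNT prediction ≈ 13.7403.

π(153) = 36 and π(3398) = 478, so π(3398)/π(153) ≈ 13.2778. The PNT-predicted ratio is (3398/ln(3398)) / (153/ln(153)) ≈ 13.7403. The two agree to within a few percent, as expected.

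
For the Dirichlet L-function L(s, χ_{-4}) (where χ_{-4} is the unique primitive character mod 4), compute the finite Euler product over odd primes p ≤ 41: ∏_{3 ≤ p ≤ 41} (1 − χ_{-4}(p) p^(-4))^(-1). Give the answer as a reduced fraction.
∏ = 432087862418865343553833546534281744421/436917989841417958707951316628574044160

The odd primes p ≤ 41 are [3, 5, 7, 11, 13, 17, 19, 23, 29, 31, 37, 41]. For each, χ(p) = 1 if p ≡ 1 mod 4, χ(p) = −1 if p ≡ 3 mod 4. Taking (1 − χ(p)/p^4)^(-1) = p^4/(p^4 − χ(p)): (1 − (-1)/3^4)^(-1) · (1 − (1)/5^4)^(-1) · (1 − (-1)/7^4)^(-1) · (1 − (-1)/11^4)^(-1) · (1 − (1)/13^4)^(-1) · (1 − (1)/17^4)^(-1) · (1 − (-1)/19^4)^(-1) · (1 − (-1)/23^4)^(-1) · (1 − (1)/29^4)^(-1) · (1 − (-1)/31^4)^(-1) · (1 − (1)/37^4)^(-1) · (1 − (1)/41^4)^(-1) = 432087862418865343553833546534281744421/436917989841417958707951316628574044160.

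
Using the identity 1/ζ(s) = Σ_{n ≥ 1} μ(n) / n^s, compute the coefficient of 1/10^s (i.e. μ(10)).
μ(10) = 1

Factor n = 10 = 2 · 5. μ(n) = 0 if any exponent ≥ 2 (not squarefree); otherwise μ(n) = (−1)^{ω(n)} where ω(n) is the number of distinct prime factors. Applying: μ(10) = 1.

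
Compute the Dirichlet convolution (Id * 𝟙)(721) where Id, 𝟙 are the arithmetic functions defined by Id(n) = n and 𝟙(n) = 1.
(Id * 𝟙)(721) = 832

Divisors of 721: [1, 7, 103, 721]. For each d | 721:
  d = 1: Id(1) · 𝟙(721/1) = 1 · 1 = 1
  d = 7: Id(7) · 𝟙(721/7) = 7 · 1 = 7
  d = 103: Id(103) · 𝟙(721/103) = 103 · 1 = 103
  d = 721: Id(721) · 𝟙(721/721) = 721 · 1 = 721
Summing: (Id * 𝟙)(721) = 1 + 7 + 103 + 721 = 832.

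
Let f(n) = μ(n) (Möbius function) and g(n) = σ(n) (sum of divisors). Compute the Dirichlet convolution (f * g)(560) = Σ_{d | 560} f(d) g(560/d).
(μ * σ)(560) = 560

Divisors of 560: [1, 2, 4, 5, 7, 8, 10, 14, 16, 20, 28, 35, 40, 56, 70, 80, 112, 140, 280, 560]. For each d | 560:
  d = 1: μ(1) · σ(560/1) = 1 · 1488 = 1488
  d = 2: μ(2) · σ(560/2) = -1 · 720 = -720
  d = 4: μ(4) · σ(560/4) = 0 · 336 = 0
  d = 5: μ(5) · σ(560/5) = -1 · 248 = -248
  d = 7: μ(7) · σ(560/7) = -1 · 186 = -186
  d = 8: μ(8) · σ(560/8) = 0 · 144 = 0
  d = 10: μ(10) · σ(560/10) = 1 · 120 = 120
  d = 14: μ(14) · σ(560/14) = 1 · 90 = 90
  d = 16: μ(16) · σ(560/16) = 0 · 48 = 0
  d = 20: μ(20) · σ(560/20) = 0 · 56 = 0
  d = 28: μ(28) · σ(560/28) = 0 · 42 = 0
  d = 35: μ(35) · σ(560/35) = 1 · 31 = 31
  d = 40: μ(40) · σ(560/40) = 0 · 24 = 0
  d = 56: μ(56) · σ(560/56) = 0 · 18 = 0
  d = 70: μ(70) · σ(560/70) = -1 · 15 = -15
  d = 80: μ(80) · σ(560/80) = 0 · 8 = 0
  d = 112: μ(112) · σ(560/112) = 0 · 6 = 0
  d = 140: μ(140) · σ(560/140) = 0 · 7 = 0
  d = 280: μ(280) · σ(560/280) = 0 · 3 = 0
  d = 560: μ(560) · σ(560/560) = 0 · 1 = 0
Summing: (μ * σ)(560) = 1488 + -720 + 0 + -248 + -186 + 0 + 120 + 90 + 0 + 0 + 0 + 31 + 0 + 0 + -15 + 0 + 0 + 0 + 0 + 0 = 560.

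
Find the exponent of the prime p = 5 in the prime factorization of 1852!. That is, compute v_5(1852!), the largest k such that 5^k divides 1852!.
v_5(1852!) = 460

Legendre's formula: v_p(n!) = Σ_{k ≥ 1} ⌊n / p^k⌋. For p = 5, n = 1852, the terms are:
  ⌊1852/5^1⌋ = ⌊1852/5⌋ = 370
  ⌊1852/5^2⌋ = ⌊1852/25⌋ = 74
  ⌊1852/5^3⌋ = ⌊1852/125⌋ = 14
  ⌊1852/5^4⌋ = ⌊1852/625⌋ = 2
(the next term ⌊1852/5^5⌋ = 0, terminating the sum). Summing: v_5(1852!) = 370 + 74 + 14 + 2 = 460.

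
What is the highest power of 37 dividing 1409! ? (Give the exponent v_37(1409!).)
v_37(1409!) = 39

Legendre's formula: v_p(n!) = Σ_{k ≥ 1} ⌊n / p^k⌋. For p = 37, n = 1409, the terms are:
  ⌊1409/37^1⌋ = ⌊1409/37⌋ = 38
  ⌊1409/37^2⌋ = ⌊1409/1369⌋ = 1
(the next term ⌊1409/37^3⌋ = 0, terminating the sum). Summing: v_37(1409!) = 38 + 1 = 39.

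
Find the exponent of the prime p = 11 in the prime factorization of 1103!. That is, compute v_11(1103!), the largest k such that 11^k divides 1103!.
v_11(1103!) = 109

Legendre's formula: v_p(n!) = Σ_{k ≥ 1} ⌊n / p^k⌋. For p = 11, n = 1103, the terms are:
  ⌊1103/11^1⌋ = ⌊1103/11⌋ = 100
  ⌊1103/11^2⌋ = ⌊1103/121⌋ = 9
(the next term ⌊1103/11^3⌋ = 0, terminating the sum). Summing: v_11(1103!) = 100 + 9 = 109.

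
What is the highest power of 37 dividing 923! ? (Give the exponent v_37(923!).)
v_37(923!) = 24

Legendre's formula: v_p(n!) = Σ_{k ≥ 1} ⌊n / p^k⌋. For p = 37, n = 923, the terms are:
  ⌊923/37^1⌋ = ⌊923/37⌋ = 24
(the next term ⌊923/37^2⌋ = 0, terminating the sum). Summing: v_37(923!) = 24 = 24.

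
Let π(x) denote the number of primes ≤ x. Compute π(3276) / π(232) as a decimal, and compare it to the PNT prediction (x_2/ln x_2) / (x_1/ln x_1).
π(3276)/π(232) = 462/50 ≈ 9.2400;  PNT prediction ≈ 9.5019.

π(232) = 50 and π(3276) = 462, so π(3276)/π(232) ≈ 9.2400. The PNT-predicted ratio is (3276/ln(3276)) / (232/ln(232)) ≈ 9.5019. The two agree to within a few percent, as expected.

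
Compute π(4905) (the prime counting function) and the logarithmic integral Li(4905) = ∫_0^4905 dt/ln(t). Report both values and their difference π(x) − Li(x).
π(4905) = 655;  Li(4905) ≈ 673.11;  π(x) − Li(x) ≈ -18.11.

Direct count of primes ≤ 4905 gives π(4905) = 655. Numerical evaluation of the logarithmic integral gives Li(4905) ≈ 673.11. The difference π(x) − Li(x) ≈ -18.11 is typically negative for small/moderate x (Li(x) overestimates), though Littlewood's theorem shows this sign changes infinitely often.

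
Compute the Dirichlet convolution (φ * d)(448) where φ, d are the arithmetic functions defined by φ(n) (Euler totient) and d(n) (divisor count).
(φ * d)(448) = 1016

Divisors of 448: [1, 2, 4, 7, 8, 14, 16, 28, 32, 56, 64, 112, 224, 448]. For each d | 448:
  d = 1: φ(1) · d(448/1) = 1 · 14 = 14
  d = 2: φ(2) · d(448/2) = 1 · 12 = 12
  d = 4: φ(4) · d(448/4) = 2 · 10 = 20
  d = 7: φ(7) · d(448/7) = 6 · 7 = 42
  d = 8: φ(8) · d(448/8) = 4 · 8 = 32
  d = 14: φ(14) · d(448/14) = 6 · 6 = 36
  d = 16: φ(16) · d(448/16) = 8 · 6 = 48
  d = 28: φ(28) · d(448/28) = 12 · 5 = 60
  d = 32: φ(32) · d(448/32) = 16 · 4 = 64
  d = 56: φ(56) · d(448/56) = 24 · 4 = 96
  d = 64: φ(64) · d(448/64) = 32 · 2 = 64
  d = 112: φ(112) · d(448/112) = 48 · 3 = 144
  d = 224: φ(224) · d(448/224) = 96 · 2 = 192
  d = 448: φ(448) · d(448/448) = 192 · 1 = 192
Summing: (φ * d)(448) = 14 + 12 + 20 + 42 + 32 + 36 + 48 + 60 + 64 + 96 + 64 + 144 + 192 + 192 = 1016.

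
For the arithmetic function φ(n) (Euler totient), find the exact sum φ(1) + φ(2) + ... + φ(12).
Σ_{n ≤ 12} φ(n) = 46

Compute φ(n) for each 1 ≤ n ≤ 12: φ(1) = 1, φ(2) = 1, φ(3) = 2, φ(4) = 2, φ(5) = 4, φ(6) = 2, φ(7) = 6, φ(8) = 4, φ(9) = 6, φ(10) = 4, φ(11) = 10, φ(12) = 4. Summing all 12 values: 46. (Average order: Σ_{n ≤ x} φ(n) ~ (3/π²) x². For x = 12, (3/π²)·12² ≈ 43.77.)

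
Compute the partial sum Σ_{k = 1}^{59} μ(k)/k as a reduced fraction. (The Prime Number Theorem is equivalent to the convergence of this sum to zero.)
Σ μ(k)/k = 15620172904808488514/961380175077106319535

Values of μ(k) for 1 ≤ k ≤ 59: μ(1) = 1, μ(2) = -1, μ(3) = -1, μ(5) = -1, μ(6) = 1, μ(7) = -1, μ(10) = 1, μ(11) = -1, μ(13) = -1, μ(14) = 1, μ(15) = 1, μ(17) = -1, μ(19) = -1, μ(21) = 1, μ(22) = 1, μ(23) = -1, μ(26) = 1, μ(29) = -1, μ(30) = -1, μ(31) = -1, μ(33) = 1, μ(34) = 1, μ(35) = 1, μ(37) = -1, μ(38) = 1, μ(39) = 1, μ(41) = -1, μ(42) = -1, μ(43) = -1, μ(46) = 1, μ(47) = -1, μ(51) = 1, μ(53) = -1, μ(55) = 1, μ(57) = 1, μ(58) = 1, μ(59) = -1, with μ = 0 on non-squarefree integers. Summing μ(k)/k for k where μ(k) ≠ 0 gives 15620172904808488514/961380175077106319535 ≈ 0.0162. (PNT ⟺ this sum → 0 as n → ∞.)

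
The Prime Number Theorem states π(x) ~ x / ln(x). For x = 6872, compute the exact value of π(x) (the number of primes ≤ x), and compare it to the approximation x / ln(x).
π(6872) = 885;  x/ln(x) ≈ 777.80;  relative error ≈ 12.11%.

Directly count primes up to 6872: π(6872) = 885. The PNT approximation gives 6872/ln(6872) ≈ 6872/8.83521 ≈ 777.80. Relative error (π(x) − x/ln(x)) / π(x) ≈ 12.11%; the approximation is known to undercount slightly (Li(x) is a better estimate).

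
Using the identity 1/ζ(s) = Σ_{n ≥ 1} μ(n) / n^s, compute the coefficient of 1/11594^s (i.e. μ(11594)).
μ(11594) = 1

Factor n = 11594 = 2 · 11 · 17 · 31. μ(n) = 0 if any exponent ≥ 2 (not squarefree); otherwise μ(n) = (−1)^{ω(n)} where ω(n) is the number of distinct prime factors. Applying: μ(11594) = 1.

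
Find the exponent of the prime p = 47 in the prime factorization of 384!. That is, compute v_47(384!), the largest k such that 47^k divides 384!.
v_47(384!) = 8

Legendre's formula: v_p(n!) = Σ_{k ≥ 1} ⌊n / p^k⌋. For p = 47, n = 384, the terms are:
  ⌊384/47^1⌋ = ⌊384/47⌋ = 8
(the next term ⌊384/47^2⌋ = 0, terminating the sum). Summing: v_47(384!) = 8 = 8.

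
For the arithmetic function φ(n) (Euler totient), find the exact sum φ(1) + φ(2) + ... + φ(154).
Σ_{n ≤ 154} φ(n) = 7236

Compute φ(n) for each 1 ≤ n ≤ 154: φ(1) = 1, φ(2) = 1, φ(3) = 2, φ(4) = 2, φ(5) = 4, φ(6) = 2, φ(7) = 6, φ(8) = 4, φ(9) = 6, φ(10) = 4, φ(11) = 10, φ(12) = 4, φ(13) = 12, φ(14) = 6, φ(15) = 8, φ(16) = 8, φ(17) = 16, φ(18) = 6, φ(19) = 18, φ(20) = 8, φ(21) = 12, φ(22) = 10, φ(23) = 22, φ(24) = 8, φ(25) = 20, φ(26) = 12, φ(27) = 18, φ(28) = 12, φ(29) = 28, φ(30) = 8, φ(31) = 30, φ(32) = 16, φ(33) = 20, φ(34) = 16, φ(35) = 24, φ(36) = 12, φ(37) = 36, φ(38) = 18, φ(39) = 24, φ(40) = 16, φ(41) = 40, φ(42) = 12, φ(43) = 42, φ(44) = 20, φ(45) = 24, φ(46) = 22, φ(47) = 46, φ(48) = 16, φ(49) = 42, φ(50) = 20, φ(51) = 32, φ(52) = 24, φ(53) = 52, φ(54) = 18, φ(55) = 40, φ(56) = 24, φ(57) = 36, φ(58) = 28, φ(59) = 58, φ(60) = 16, φ(61) = 60, φ(62) = 30, φ(63) = 36, φ(64) = 32, φ(65) = 48, φ(66) = 20, φ(67) = 66, φ(68) = 32, φ(69) = 44, φ(70) = 24, φ(71) = 70, φ(72) = 24, φ(73) = 72, φ(74) = 36, φ(75) = 40, φ(76) = 36, φ(77) = 60, φ(78) = 24, φ(79) = 78, φ(80) = 32, φ(81) = 54, φ(82) = 40, φ(83) = 82, φ(84) = 24, φ(85) = 64, φ(86) = 42, φ(87) = 56, φ(88) = 40, φ(89) = 88, φ(90) = 24, φ(91) = 72, φ(92) = 44, φ(93) = 60, φ(94) = 46, φ(95) = 72, φ(96) = 32, φ(97) = 96, φ(98) = 42, φ(99) = 60, φ(100) = 40, φ(101) = 100, φ(102) = 32, φ(103) = 102, φ(104) = 48, φ(105) = 48, φ(106) = 52, φ(107) = 106, φ(108) = 36, φ(109) = 108, φ(110) = 40, φ(111) = 72, φ(112) = 48, φ(113) = 112, φ(114) = 36, φ(115) = 88, φ(116) = 56, φ(117) = 72, φ(118) = 58, φ(119) = 96, φ(120) = 32, φ(121) = 110, φ(122) = 60, φ(123) = 80, φ(124) = 60, φ(125) = 100, φ(126) = 36, φ(127) = 126, φ(128) = 64, φ(129) = 84, φ(130) = 48, φ(131) = 130, φ(132) = 40, φ(133) = 108, φ(134) = 66, φ(135) = 72, φ(136) = 64, φ(137) = 136, φ(138) = 44, φ(139) = 138, φ(140) = 48, φ(141) = 92, φ(142) = 70, φ(143) = 120, φ(144) = 48, φ(145) = 112, φ(146) = 72, φ(147) = 84, φ(148) = 72, φ(149) = 148, φ(150) = 40, φ(151) = 150, φ(152) = 72, φ(153) = 96, φ(154) = 60. Summing all 154 values: 7236. (Average order: Σ_{n ≤ x} φ(n) ~ (3/π²) x². For x = 154, (3/π²)·154² ≈ 7208.80.)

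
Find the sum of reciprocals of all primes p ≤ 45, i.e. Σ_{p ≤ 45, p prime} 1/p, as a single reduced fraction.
Σ 1/p = 21460568175640361/13082761331670030

π(45) = 14, so the primes ≤ 45 are [2, 3, 5, 7, 11, 13, 17, 19, 23, 29, 31, 37, 41, 43]. Summing 1/p over these primes: 21460568175640361/13082761331670030 ≈ 1.6404. Mertens estimate ln ln(45) + 0.2615 ≈ 1.5983.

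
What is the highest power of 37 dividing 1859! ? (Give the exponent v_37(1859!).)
v_37(1859!) = 51

Legendre's formula: v_p(n!) = Σ_{k ≥ 1} ⌊n / p^k⌋. For p = 37, n = 1859, the terms are:
  ⌊1859/37^1⌋ = ⌊1859/37⌋ = 50
  ⌊1859/37^2⌋ = ⌊1859/1369⌋ = 1
(the next term ⌊1859/37^3⌋ = 0, terminating the sum). Summing: v_37(1859!) = 50 + 1 = 51.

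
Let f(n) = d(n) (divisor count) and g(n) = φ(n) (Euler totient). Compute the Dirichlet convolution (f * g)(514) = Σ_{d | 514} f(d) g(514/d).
(d * φ)(514) = 774

Divisors of 514: [1, 2, 257, 514]. For each d | 514:
  d = 1: d(1) · φ(514/1) = 1 · 256 = 256
  d = 2: d(2) · φ(514/2) = 2 · 256 = 512
  d = 257: d(257) · φ(514/257) = 2 · 1 = 2
  d = 514: d(514) · φ(514/514) = 4 · 1 = 4
Summing: (d * φ)(514) = 256 + 512 + 2 + 4 = 774.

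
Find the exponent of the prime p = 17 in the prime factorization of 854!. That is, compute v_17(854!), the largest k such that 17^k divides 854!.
v_17(854!) = 52

Legendre's formula: v_p(n!) = Σ_{k ≥ 1} ⌊n / p^k⌋. For p = 17, n = 854, the terms are:
  ⌊854/17^1⌋ = ⌊854/17⌋ = 50
  ⌊854/17^2⌋ = ⌊854/289⌋ = 2
(the next term ⌊854/17^3⌋ = 0, terminating the sum). Summing: v_17(854!) = 50 + 2 = 52.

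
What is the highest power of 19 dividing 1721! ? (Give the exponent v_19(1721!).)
v_19(1721!) = 94

Legendre's formula: v_p(n!) = Σ_{k ≥ 1} ⌊n / p^k⌋. For p = 19, n = 1721, the terms are:
  ⌊1721/19^1⌋ = ⌊1721/19⌋ = 90
  ⌊1721/19^2⌋ = ⌊1721/361⌋ = 4
(the next term ⌊1721/19^3⌋ = 0, terminating the sum). Summing: v_19(1721!) = 90 + 4 = 94.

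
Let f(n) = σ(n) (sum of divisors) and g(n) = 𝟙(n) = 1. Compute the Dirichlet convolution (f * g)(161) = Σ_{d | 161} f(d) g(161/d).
(σ * 𝟙)(161) = 225

Divisors of 161: [1, 7, 23, 161]. For each d | 161:
  d = 1: σ(1) · 𝟙(161/1) = 1 · 1 = 1
  d = 7: σ(7) · 𝟙(161/7) = 8 · 1 = 8
  d = 23: σ(23) · 𝟙(161/23) = 24 · 1 = 24
  d = 161: σ(161) · 𝟙(161/161) = 192 · 1 = 192
Summing: (σ * 𝟙)(161) = 1 + 8 + 24 + 192 = 225.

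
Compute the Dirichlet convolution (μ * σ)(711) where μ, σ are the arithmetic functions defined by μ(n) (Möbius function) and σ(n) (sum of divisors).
(μ * σ)(711) = 711

Divisors of 711: [1, 3, 9, 79, 237, 711]. For each d | 711:
  d = 1: μ(1) · σ(711/1) = 1 · 1040 = 1040
  d = 3: μ(3) · σ(711/3) = -1 · 320 = -320
  d = 9: μ(9) · σ(711/9) = 0 · 80 = 0
  d = 79: μ(79) · σ(711/79) = -1 · 13 = -13
  d = 237: μ(237) · σ(711/237) = 1 · 4 = 4
  d = 711: μ(711) · σ(711/711) = 0 · 1 = 0
Summing: (μ * σ)(711) = 1040 + -320 + 0 + -13 + 4 + 0 = 711.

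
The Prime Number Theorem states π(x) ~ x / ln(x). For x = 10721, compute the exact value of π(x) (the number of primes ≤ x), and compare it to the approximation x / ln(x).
π(10721) = 1306;  x/ln(x) ≈ 1155.29;  relative error ≈ 11.54%.

Directly count primes up to 10721: π(10721) = 1306. The PNT approximation gives 10721/ln(10721) ≈ 10721/9.27996 ≈ 1155.29. Relative error (π(x) − x/ln(x)) / π(x) ≈ 11.54%; the approximation is known to undercount slightly (Li(x) is a better estimate).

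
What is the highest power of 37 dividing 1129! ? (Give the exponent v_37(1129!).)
v_37(1129!) = 30

Legendre's formula: v_p(n!) = Σ_{k ≥ 1} ⌊n / p^k⌋. For p = 37, n = 1129, the terms are:
  ⌊1129/37^1⌋ = ⌊1129/37⌋ = 30
(the next term ⌊1129/37^2⌋ = 0, terminating the sum). Summing: v_37(1129!) = 30 = 30.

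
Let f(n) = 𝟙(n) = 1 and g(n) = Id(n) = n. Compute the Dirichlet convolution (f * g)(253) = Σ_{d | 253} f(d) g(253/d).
(𝟙 * Id)(253) = 288

Divisors of 253: [1, 11, 23, 253]. For each d | 253:
  d = 1: 𝟙(1) · Id(253/1) = 1 · 253 = 253
  d = 11: 𝟙(11) · Id(253/11) = 1 · 23 = 23
  d = 23: 𝟙(23) · Id(253/23) = 1 · 11 = 11
  d = 253: 𝟙(253) · Id(253/253) = 1 · 1 = 1
Summing: (𝟙 * Id)(253) = 253 + 23 + 11 + 1 = 288.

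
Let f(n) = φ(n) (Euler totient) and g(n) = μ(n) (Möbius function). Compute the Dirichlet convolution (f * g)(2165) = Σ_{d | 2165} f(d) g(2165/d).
(φ * μ)(2165) = 1293

Divisors of 2165: [1, 5, 433, 2165]. For each d | 2165:
  d = 1: φ(1) · μ(2165/1) = 1 · 1 = 1
  d = 5: φ(5) · μ(2165/5) = 4 · -1 = -4
  d = 433: φ(433) · μ(2165/433) = 432 · -1 = -432
  d = 2165: φ(2165) · μ(2165/2165) = 1728 · 1 = 1728
Summing: (φ * μ)(2165) = 1 + -4 + -432 + 1728 = 1293.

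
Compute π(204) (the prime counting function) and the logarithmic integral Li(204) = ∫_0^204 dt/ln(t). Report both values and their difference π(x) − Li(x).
π(204) = 46;  Li(204) ≈ 50.95;  π(x) − Li(x) ≈ -4.95.

Direct count of primes ≤ 204 gives π(204) = 46. Numerical evaluation of the logarithmic integral gives Li(204) ≈ 50.95. The difference π(x) − Li(x) ≈ -4.95 is typically negative for small/moderate x (Li(x) overestimates), though Littlewood's theorem shows this sign changes infinitely often.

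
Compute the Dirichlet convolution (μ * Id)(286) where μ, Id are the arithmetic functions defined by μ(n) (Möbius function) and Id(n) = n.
(μ * Id)(286) = 120

Divisors of 286: [1, 2, 11, 13, 22, 26, 143, 286]. For each d | 286:
  d = 1: μ(1) · Id(286/1) = 1 · 286 = 286
  d = 2: μ(2) · Id(286/2) = -1 · 143 = -143
  d = 11: μ(11) · Id(286/11) = -1 · 26 = -26
  d = 13: μ(13) · Id(286/13) = -1 · 22 = -22
  d = 22: μ(22) · Id(286/22) = 1 · 13 = 13
  d = 26: μ(26) · Id(286/26) = 1 · 11 = 11
  d = 143: μ(143) · Id(286/143) = 1 · 2 = 2
  d = 286: μ(286) · Id(286/286) = -1 · 1 = -1
Summing: (μ * Id)(286) = 286 + -143 + -26 + -22 + 13 + 11 + 2 + -1 = 120.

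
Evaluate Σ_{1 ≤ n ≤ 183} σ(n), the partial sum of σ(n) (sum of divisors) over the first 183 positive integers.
Σ_{n ≤ 183} σ(n) = 27586

Compute σ(n) for each 1 ≤ n ≤ 183: σ(1) = 1, σ(2) = 3, σ(3) = 4, σ(4) = 7, σ(5) = 6, σ(6) = 12, σ(7) = 8, σ(8) = 15, σ(9) = 13, σ(10) = 18, σ(11) = 12, σ(12) = 28, σ(13) = 14, σ(14) = 24, σ(15) = 24, σ(16) = 31, σ(17) = 18, σ(18) = 39, σ(19) = 20, σ(20) = 42, σ(21) = 32, σ(22) = 36, σ(23) = 24, σ(24) = 60, σ(25) = 31, σ(26) = 42, σ(27) = 40, σ(28) = 56, σ(29) = 30, σ(30) = 72, σ(31) = 32, σ(32) = 63, σ(33) = 48, σ(34) = 54, σ(35) = 48, σ(36) = 91, σ(37) = 38, σ(38) = 60, σ(39) = 56, σ(40) = 90, σ(41) = 42, σ(42) = 96, σ(43) = 44, σ(44) = 84, σ(45) = 78, σ(46) = 72, σ(47) = 48, σ(48) = 124, σ(49) = 57, σ(50) = 93, σ(51) = 72, σ(52) = 98, σ(53) = 54, σ(54) = 120, σ(55) = 72, σ(56) = 120, σ(57) = 80, σ(58) = 90, σ(59) = 60, σ(60) = 168, σ(61) = 62, σ(62) = 96, σ(63) = 104, σ(64) = 127, σ(65) = 84, σ(66) = 144, σ(67) = 68, σ(68) = 126, σ(69) = 96, σ(70) = 144, σ(71) = 72, σ(72) = 195, σ(73) = 74, σ(74) = 114, σ(75) = 124, σ(76) = 140, σ(77) = 96, σ(78) = 168, σ(79) = 80, σ(80) = 186, σ(81) = 121, σ(82) = 126, σ(83) = 84, σ(84) = 224, σ(85) = 108, σ(86) = 132, σ(87) = 120, σ(88) = 180, σ(89) = 90, σ(90) = 234, σ(91) = 112, σ(92) = 168, σ(93) = 128, σ(94) = 144, σ(95) = 120, σ(96) = 252, σ(97) = 98, σ(98) = 171, σ(99) = 156, σ(100) = 217, σ(101) = 102, σ(102) = 216, σ(103) = 104, σ(104) = 210, σ(105) = 192, σ(106) = 162, σ(107) = 108, σ(108) = 280, σ(109) = 110, σ(110) = 216, σ(111) = 152, σ(112) = 248, σ(113) = 114, σ(114) = 240, σ(115) = 144, σ(116) = 210, σ(117) = 182, σ(118) = 180, σ(119) = 144, σ(120) = 360, σ(121) = 133, σ(122) = 186, σ(123) = 168, σ(124) = 224, σ(125) = 156, σ(126) = 312, σ(127) = 128, σ(128) = 255, σ(129) = 176, σ(130) = 252, σ(131) = 132, σ(132) = 336, σ(133) = 160, σ(134) = 204, σ(135) = 240, σ(136) = 270, σ(137) = 138, σ(138) = 288, σ(139) = 140, σ(140) = 336, σ(141) = 192, σ(142) = 216, σ(143) = 168, σ(144) = 403, σ(145) = 180, σ(146) = 222, σ(147) = 228, σ(148) = 266, σ(149) = 150, σ(150) = 372, σ(151) = 152, σ(152) = 300, σ(153) = 234, σ(154) = 288, σ(155) = 192, σ(156) = 392, σ(157) = 158, σ(158) = 240, σ(159) = 216, σ(160) = 378, σ(161) = 192, σ(162) = 363, σ(163) = 164, σ(164) = 294, σ(165) = 288, σ(166) = 252, σ(167) = 168, σ(168) = 480, σ(169) = 183, σ(170) = 324, σ(171) = 260, σ(172) = 308, σ(173) = 174, σ(174) = 360, σ(175) = 248, σ(176) = 372, σ(177) = 240, σ(178) = 270, σ(179) = 180, σ(180) = 546, σ(181) = 182, σ(182) = 336, σ(183) = 248. Summing all 183 values: 27586. (Average order: Σ_{n ≤ x} σ(n) ~ (π²/12) x². For x = 183, (π²/12)·183² ≈ 27543.60.)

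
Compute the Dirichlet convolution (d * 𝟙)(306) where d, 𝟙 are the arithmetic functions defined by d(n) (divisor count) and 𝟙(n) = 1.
(d * 𝟙)(306) = 54

Divisors of 306: [1, 2, 3, 6, 9, 17, 18, 34, 51, 102, 153, 306]. For each d | 306:
  d = 1: d(1) · 𝟙(306/1) = 1 · 1 = 1
  d = 2: d(2) · 𝟙(306/2) = 2 · 1 = 2
  d = 3: d(3) · 𝟙(306/3) = 2 · 1 = 2
  d = 6: d(6) · 𝟙(306/6) = 4 · 1 = 4
  d = 9: d(9) · 𝟙(306/9) = 3 · 1 = 3
  d = 17: d(17) · 𝟙(306/17) = 2 · 1 = 2
  d = 18: d(18) · 𝟙(306/18) = 6 · 1 = 6
  d = 34: d(34) · 𝟙(306/34) = 4 · 1 = 4
  d = 51: d(51) · 𝟙(306/51) = 4 · 1 = 4
  d = 102: d(102) · 𝟙(306/102) = 8 · 1 = 8
  d = 153: d(153) · 𝟙(306/153) = 6 · 1 = 6
  d = 306: d(306) · 𝟙(306/306) = 12 · 1 = 12
Summing: (d * 𝟙)(306) = 1 + 2 + 2 + 4 + 3 + 2 + 6 + 4 + 4 + 8 + 6 + 12 = 54.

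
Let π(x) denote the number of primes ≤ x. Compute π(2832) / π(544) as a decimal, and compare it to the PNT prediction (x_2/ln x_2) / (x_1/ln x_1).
π(2832)/π(544) = 410/100 ≈ 4.1000;  PNT prediction ≈ 4.1254.

π(544) = 100 and π(2832) = 410, so π(2832)/π(544) ≈ 4.1000. The PNT-predicted ratio is (2832/ln(2832)) / (544/ln(544)) ≈ 4.1254. The two agree to within a few percent, as expected.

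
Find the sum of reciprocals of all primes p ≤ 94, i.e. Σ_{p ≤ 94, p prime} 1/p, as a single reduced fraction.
Σ 1/p = 42605658161771733665696611824842057/23768741896345550770650537601358310

π(94) = 24, so the primes ≤ 94 are [2, 3, 5, 7, 11, 13, 17, 19, 23, 29, 31, 37, 41, 43, 47, 53, 59, 61, 67, 71, 73, 79, 83, 89]. Summing 1/p over these primes: 42605658161771733665696611824842057/23768741896345550770650537601358310 ≈ 1.7925. Mertens estimate ln ln(94) + 0.2615 ≈ 1.7751.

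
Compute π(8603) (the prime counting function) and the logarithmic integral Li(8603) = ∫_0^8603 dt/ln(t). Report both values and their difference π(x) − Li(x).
π(8603) = 1071;  Li(8603) ≈ 1093.24;  π(x) − Li(x) ≈ -22.24.

Direct count of primes ≤ 8603 gives π(8603) = 1071. Numerical evaluation of the logarithmic integral gives Li(8603) ≈ 1093.24. The difference π(x) − Li(x) ≈ -22.24 is typically negative for small/moderate x (Li(x) overestimates), though Littlewood's theorem shows this sign changes infinitely often.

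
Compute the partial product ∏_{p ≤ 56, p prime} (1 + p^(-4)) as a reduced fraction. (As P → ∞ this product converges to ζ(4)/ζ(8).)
∏ = 22191296873353842710281222970410269196792920578371108176528669216114688/20586999778381633591344384332656221508370849439367985929948634732675625

The primes p ≤ 56 are [2, 3, 5, 7, 11, 13, 17, 19, 23, 29, 31, 37, 41, 43, 47, 53]. For each, (1 + 1/p^4) = (p^4 + 1)/p^4. Multiplying these fractions over p ∈ [2, 3, 5, 7, 11, 13, 17, 19, 23, 29, 31, 37, 41, 43, 47, 53] gives 22191296873353842710281222970410269196792920578371108176528669216114688/20586999778381633591344384332656221508370849439367985929948634732675625. (In the limit P → ∞ this tends to ζ(4)/ζ(8).)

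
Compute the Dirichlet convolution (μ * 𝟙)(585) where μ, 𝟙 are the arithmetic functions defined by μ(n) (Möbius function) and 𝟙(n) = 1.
(μ * 𝟙)(585) = 0

Divisors of 585: [1, 3, 5, 9, 13, 15, 39, 45, 65, 117, 195, 585]. For each d | 585:
  d = 1: μ(1) · 𝟙(585/1) = 1 · 1 = 1
  d = 3: μ(3) · 𝟙(585/3) = -1 · 1 = -1
  d = 5: μ(5) · 𝟙(585/5) = -1 · 1 = -1
  d = 9: μ(9) · 𝟙(585/9) = 0 · 1 = 0
  d = 13: μ(13) · 𝟙(585/13) = -1 · 1 = -1
  d = 15: μ(15) · 𝟙(585/15) = 1 · 1 = 1
  d = 39: μ(39) · 𝟙(585/39) = 1 · 1 = 1
  d = 45: μ(45) · 𝟙(585/45) = 0 · 1 = 0
  d = 65: μ(65) · 𝟙(585/65) = 1 · 1 = 1
  d = 117: μ(117) · 𝟙(585/117) = 0 · 1 = 0
  d = 195: μ(195) · 𝟙(585/195) = -1 · 1 = -1
  d = 585: μ(585) · 𝟙(585/585) = 0 · 1 = 0
Summing: (μ * 𝟙)(585) = 1 + -1 + -1 + 0 + -1 + 1 + 1 + 0 + 1 + 0 + -1 + 0 = 0.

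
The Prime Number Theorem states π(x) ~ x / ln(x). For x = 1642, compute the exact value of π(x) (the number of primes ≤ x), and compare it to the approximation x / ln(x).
π(1642) = 259;  x/ln(x) ≈ 221.78;  relative error ≈ 14.37%.

Directly count primes up to 1642: π(1642) = 259. The PNT approximation gives 1642/ln(1642) ≈ 1642/7.40367 ≈ 221.78. Relative error (π(x) − x/ln(x)) / π(x) ≈ 14.37%; the approximation is known to undercount slightly (Li(x) is a better estimate).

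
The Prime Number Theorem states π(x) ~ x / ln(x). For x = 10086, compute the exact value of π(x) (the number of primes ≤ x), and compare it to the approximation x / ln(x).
π(10086) = 1237;  x/ln(x) ≈ 1094.06;  relative error ≈ 11.56%.

Directly count primes up to 10086: π(10086) = 1237. The PNT approximation gives 10086/ln(10086) ≈ 10086/9.21890 ≈ 1094.06. Relative error (π(x) − x/ln(x)) / π(x) ≈ 11.56%; the approximation is known to undercount slightly (Li(x) is a better estimate).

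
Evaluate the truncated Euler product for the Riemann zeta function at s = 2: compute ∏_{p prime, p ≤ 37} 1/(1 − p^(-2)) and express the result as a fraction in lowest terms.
∏ = 5974606913975783369/3652034743605657600

The primes p ≤ 37 are [2, 3, 5, 7, 11, 13, 17, 19, 23, 29, 31, 37]. For each prime, (1 − 1/p^2)^(-1) = p^2 / (p^2 − 1). The product is (1 − 1/2^2)^(-1), (1 − 1/3^2)^(-1), (1 − 1/5^2)^(-1), (1 − 1/7^2)^(-1), (1 − 1/11^2)^(-1), (1 − 1/13^2)^(-1), (1 − 1/17^2)^(-1), (1 − 1/19^2)^(-1), (1 − 1/23^2)^(-1), (1 − 1/29^2)^(-1), (1 − 1/31^2)^(-1), (1 − 1/37^2)^(-1) = ∏ p^2 / (p^2 − 1) = 5974606913975783369/3652034743605657600.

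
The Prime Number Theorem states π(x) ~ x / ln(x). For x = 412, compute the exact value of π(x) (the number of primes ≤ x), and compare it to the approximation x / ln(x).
π(412) = 80;  x/ln(x) ≈ 68.43;  relative error ≈ 14.47%.

Directly count primes up to 412: π(412) = 80. The PNT approximation gives 412/ln(412) ≈ 412/6.02102 ≈ 68.43. Relative error (π(x) − x/ln(x)) / π(x) ≈ 14.47%; the approximation is known to undercount slightly (Li(x) is a better estimate).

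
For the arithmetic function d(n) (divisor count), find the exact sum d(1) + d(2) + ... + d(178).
Σ_{n ≤ 178} d(n) = 951

Compute d(n) for each 1 ≤ n ≤ 178: d(1) = 1, d(2) = 2, d(3) = 2, d(4) = 3, d(5) = 2, d(6) = 4, d(7) = 2, d(8) = 4, d(9) = 3, d(10) = 4, d(11) = 2, d(12) = 6, d(13) = 2, d(14) = 4, d(15) = 4, d(16) = 5, d(17) = 2, d(18) = 6, d(19) = 2, d(20) = 6, d(21) = 4, d(22) = 4, d(23) = 2, d(24) = 8, d(25) = 3, d(26) = 4, d(27) = 4, d(28) = 6, d(29) = 2, d(30) = 8, d(31) = 2, d(32) = 6, d(33) = 4, d(34) = 4, d(35) = 4, d(36) = 9, d(37) = 2, d(38) = 4, d(39) = 4, d(40) = 8, d(41) = 2, d(42) = 8, d(43) = 2, d(44) = 6, d(45) = 6, d(46) = 4, d(47) = 2, d(48) = 10, d(49) = 3, d(50) = 6, d(51) = 4, d(52) = 6, d(53) = 2, d(54) = 8, d(55) = 4, d(56) = 8, d(57) = 4, d(58) = 4, d(59) = 2, d(60) = 12, d(61) = 2, d(62) = 4, d(63) = 6, d(64) = 7, d(65) = 4, d(66) = 8, d(67) = 2, d(68) = 6, d(69) = 4, d(70) = 8, d(71) = 2, d(72) = 12, d(73) = 2, d(74) = 4, d(75) = 6, d(76) = 6, d(77) = 4, d(78) = 8, d(79) = 2, d(80) = 10, d(81) = 5, d(82) = 4, d(83) = 2, d(84) = 12, d(85) = 4, d(86) = 4, d(87) = 4, d(88) = 8, d(89) = 2, d(90) = 12, d(91) = 4, d(92) = 6, d(93) = 4, d(94) = 4, d(95) = 4, d(96) = 12, d(97) = 2, d(98) = 6, d(99) = 6, d(100) = 9, d(101) = 2, d(102) = 8, d(103) = 2, d(104) = 8, d(105) = 8, d(106) = 4, d(107) = 2, d(108) = 12, d(109) = 2, d(110) = 8, d(111) = 4, d(112) = 10, d(113) = 2, d(114) = 8, d(115) = 4, d(116) = 6, d(117) = 6, d(118) = 4, d(119) = 4, d(120) = 16, d(121) = 3, d(122) = 4, d(123) = 4, d(124) = 6, d(125) = 4, d(126) = 12, d(127) = 2, d(128) = 8, d(129) = 4, d(130) = 8, d(131) = 2, d(132) = 12, d(133) = 4, d(134) = 4, d(135) = 8, d(136) = 8, d(137) = 2, d(138) = 8, d(139) = 2, d(140) = 12, d(141) = 4, d(142) = 4, d(143) = 4, d(144) = 15, d(145) = 4, d(146) = 4, d(147) = 6, d(148) = 6, d(149) = 2, d(150) = 12, d(151) = 2, d(152) = 8, d(153) = 6, d(154) = 8, d(155) = 4, d(156) = 12, d(157) = 2, d(158) = 4, d(159) = 4, d(160) = 12, d(161) = 4, d(162) = 10, d(163) = 2, d(164) = 6, d(165) = 8, d(166) = 4, d(167) = 2, d(168) = 16, d(169) = 3, d(170) = 8, d(171) = 6, d(172) = 6, d(173) = 2, d(174) = 8, d(175) = 6, d(176) = 10, d(177) = 4, d(178) = 4. Summing all 178 values: 951. (Dirichlet's divisor formula: Σ_{n ≤ x} d(n) = x ln(x) + (2γ − 1) x + O(√x). For x = 178, the asymptotic estimate is ≈ 949.85.)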